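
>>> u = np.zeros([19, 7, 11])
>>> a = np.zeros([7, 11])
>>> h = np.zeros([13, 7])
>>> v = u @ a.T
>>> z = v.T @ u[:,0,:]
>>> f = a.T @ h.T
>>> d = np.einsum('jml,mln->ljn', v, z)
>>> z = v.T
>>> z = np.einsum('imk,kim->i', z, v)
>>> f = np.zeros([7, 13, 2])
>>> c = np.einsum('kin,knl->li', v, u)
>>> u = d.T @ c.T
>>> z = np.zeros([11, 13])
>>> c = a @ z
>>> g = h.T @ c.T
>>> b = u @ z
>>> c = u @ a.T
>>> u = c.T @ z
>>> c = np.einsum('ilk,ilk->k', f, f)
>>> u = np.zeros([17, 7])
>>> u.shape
(17, 7)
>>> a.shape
(7, 11)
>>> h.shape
(13, 7)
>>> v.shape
(19, 7, 7)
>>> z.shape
(11, 13)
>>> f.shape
(7, 13, 2)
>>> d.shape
(7, 19, 11)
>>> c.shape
(2,)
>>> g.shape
(7, 7)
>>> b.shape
(11, 19, 13)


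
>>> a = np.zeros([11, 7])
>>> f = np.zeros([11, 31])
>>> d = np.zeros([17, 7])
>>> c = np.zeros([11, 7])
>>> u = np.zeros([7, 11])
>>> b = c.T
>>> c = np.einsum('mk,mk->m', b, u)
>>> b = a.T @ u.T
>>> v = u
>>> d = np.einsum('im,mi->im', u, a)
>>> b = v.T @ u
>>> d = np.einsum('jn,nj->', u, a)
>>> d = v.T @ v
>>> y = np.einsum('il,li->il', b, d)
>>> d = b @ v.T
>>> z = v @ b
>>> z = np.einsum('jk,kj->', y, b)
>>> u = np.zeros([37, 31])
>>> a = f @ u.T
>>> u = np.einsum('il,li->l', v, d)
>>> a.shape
(11, 37)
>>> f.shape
(11, 31)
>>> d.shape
(11, 7)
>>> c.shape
(7,)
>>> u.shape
(11,)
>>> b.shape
(11, 11)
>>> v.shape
(7, 11)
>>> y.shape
(11, 11)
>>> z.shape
()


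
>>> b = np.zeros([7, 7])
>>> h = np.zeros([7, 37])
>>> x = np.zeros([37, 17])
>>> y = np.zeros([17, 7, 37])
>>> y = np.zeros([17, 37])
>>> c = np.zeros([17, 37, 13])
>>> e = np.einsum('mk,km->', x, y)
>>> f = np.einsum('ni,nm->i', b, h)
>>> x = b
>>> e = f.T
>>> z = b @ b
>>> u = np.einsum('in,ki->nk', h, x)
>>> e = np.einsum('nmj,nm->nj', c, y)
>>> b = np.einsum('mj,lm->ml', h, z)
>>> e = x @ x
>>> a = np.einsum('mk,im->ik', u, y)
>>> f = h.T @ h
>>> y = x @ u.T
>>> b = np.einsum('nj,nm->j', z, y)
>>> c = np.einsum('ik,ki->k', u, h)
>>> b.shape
(7,)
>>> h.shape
(7, 37)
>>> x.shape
(7, 7)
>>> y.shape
(7, 37)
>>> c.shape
(7,)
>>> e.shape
(7, 7)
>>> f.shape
(37, 37)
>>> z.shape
(7, 7)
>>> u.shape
(37, 7)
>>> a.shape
(17, 7)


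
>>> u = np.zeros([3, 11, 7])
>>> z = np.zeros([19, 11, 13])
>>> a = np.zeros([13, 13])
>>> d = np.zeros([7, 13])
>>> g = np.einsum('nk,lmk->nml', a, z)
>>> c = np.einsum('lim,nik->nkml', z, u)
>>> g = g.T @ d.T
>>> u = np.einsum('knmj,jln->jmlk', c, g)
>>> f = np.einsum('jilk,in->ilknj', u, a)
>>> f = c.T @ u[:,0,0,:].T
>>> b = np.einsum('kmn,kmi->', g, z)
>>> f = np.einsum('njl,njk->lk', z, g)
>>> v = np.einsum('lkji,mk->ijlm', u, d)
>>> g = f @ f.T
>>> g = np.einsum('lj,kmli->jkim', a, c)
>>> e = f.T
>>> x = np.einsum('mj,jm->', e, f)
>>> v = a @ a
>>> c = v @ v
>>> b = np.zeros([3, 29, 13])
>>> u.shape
(19, 13, 11, 3)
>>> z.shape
(19, 11, 13)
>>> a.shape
(13, 13)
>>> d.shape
(7, 13)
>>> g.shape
(13, 3, 19, 7)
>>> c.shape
(13, 13)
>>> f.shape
(13, 7)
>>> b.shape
(3, 29, 13)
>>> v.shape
(13, 13)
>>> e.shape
(7, 13)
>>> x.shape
()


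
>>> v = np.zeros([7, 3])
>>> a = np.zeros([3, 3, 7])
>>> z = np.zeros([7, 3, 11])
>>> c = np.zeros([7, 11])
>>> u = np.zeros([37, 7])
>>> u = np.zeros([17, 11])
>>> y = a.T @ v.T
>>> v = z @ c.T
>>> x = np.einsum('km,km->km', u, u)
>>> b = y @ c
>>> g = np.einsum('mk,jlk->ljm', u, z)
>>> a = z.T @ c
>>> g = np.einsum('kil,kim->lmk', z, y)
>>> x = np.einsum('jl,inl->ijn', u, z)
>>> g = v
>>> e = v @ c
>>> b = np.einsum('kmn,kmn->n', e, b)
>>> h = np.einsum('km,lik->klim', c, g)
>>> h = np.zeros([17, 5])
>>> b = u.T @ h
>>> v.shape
(7, 3, 7)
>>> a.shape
(11, 3, 11)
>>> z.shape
(7, 3, 11)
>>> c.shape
(7, 11)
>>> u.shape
(17, 11)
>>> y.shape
(7, 3, 7)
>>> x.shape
(7, 17, 3)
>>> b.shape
(11, 5)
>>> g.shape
(7, 3, 7)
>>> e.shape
(7, 3, 11)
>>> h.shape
(17, 5)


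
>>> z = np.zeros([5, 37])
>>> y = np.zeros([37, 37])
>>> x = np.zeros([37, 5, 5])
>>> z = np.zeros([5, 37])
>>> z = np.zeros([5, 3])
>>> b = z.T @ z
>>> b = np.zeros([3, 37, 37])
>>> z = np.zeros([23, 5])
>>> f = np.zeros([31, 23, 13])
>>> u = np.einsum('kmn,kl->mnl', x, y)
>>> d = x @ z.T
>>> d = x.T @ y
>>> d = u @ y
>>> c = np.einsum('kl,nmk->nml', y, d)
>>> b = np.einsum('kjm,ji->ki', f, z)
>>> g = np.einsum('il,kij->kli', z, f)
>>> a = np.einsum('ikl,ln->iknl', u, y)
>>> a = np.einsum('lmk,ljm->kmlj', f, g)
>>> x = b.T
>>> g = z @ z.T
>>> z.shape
(23, 5)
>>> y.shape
(37, 37)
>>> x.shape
(5, 31)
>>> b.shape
(31, 5)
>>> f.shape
(31, 23, 13)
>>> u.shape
(5, 5, 37)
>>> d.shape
(5, 5, 37)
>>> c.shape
(5, 5, 37)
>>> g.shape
(23, 23)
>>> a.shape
(13, 23, 31, 5)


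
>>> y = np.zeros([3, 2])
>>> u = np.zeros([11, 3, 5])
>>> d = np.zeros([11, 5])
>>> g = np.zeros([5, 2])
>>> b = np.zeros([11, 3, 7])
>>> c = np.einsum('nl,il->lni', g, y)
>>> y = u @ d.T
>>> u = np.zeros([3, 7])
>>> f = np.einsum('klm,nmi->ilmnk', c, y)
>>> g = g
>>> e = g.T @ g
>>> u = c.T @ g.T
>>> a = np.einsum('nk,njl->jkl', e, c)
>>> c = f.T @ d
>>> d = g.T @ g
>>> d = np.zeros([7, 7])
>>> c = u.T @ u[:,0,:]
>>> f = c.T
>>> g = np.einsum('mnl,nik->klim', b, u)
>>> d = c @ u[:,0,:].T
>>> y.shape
(11, 3, 11)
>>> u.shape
(3, 5, 5)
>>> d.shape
(5, 5, 3)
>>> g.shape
(5, 7, 5, 11)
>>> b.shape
(11, 3, 7)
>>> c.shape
(5, 5, 5)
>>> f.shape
(5, 5, 5)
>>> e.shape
(2, 2)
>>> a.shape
(5, 2, 3)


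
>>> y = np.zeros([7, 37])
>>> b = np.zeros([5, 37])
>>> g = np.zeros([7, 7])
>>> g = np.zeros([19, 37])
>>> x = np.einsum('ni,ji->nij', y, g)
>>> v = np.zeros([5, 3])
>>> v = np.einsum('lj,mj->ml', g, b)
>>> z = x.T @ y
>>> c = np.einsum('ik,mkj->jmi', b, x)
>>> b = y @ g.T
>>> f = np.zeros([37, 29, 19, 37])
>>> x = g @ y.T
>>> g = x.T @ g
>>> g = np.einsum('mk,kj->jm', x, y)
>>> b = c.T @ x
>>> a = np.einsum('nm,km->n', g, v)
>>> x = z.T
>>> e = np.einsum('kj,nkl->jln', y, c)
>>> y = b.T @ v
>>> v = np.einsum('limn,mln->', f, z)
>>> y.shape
(7, 7, 19)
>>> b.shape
(5, 7, 7)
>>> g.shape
(37, 19)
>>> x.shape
(37, 37, 19)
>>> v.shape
()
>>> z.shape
(19, 37, 37)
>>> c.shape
(19, 7, 5)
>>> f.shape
(37, 29, 19, 37)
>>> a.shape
(37,)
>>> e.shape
(37, 5, 19)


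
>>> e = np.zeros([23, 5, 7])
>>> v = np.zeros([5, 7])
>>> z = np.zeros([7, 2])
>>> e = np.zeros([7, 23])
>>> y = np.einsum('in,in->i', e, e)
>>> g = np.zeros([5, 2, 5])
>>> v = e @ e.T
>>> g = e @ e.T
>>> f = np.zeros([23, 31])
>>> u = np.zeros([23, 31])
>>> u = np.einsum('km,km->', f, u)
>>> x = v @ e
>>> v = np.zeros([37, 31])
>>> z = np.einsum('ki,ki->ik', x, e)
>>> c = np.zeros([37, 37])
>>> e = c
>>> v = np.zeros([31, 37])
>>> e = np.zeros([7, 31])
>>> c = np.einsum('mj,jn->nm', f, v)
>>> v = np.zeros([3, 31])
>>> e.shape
(7, 31)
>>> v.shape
(3, 31)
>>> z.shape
(23, 7)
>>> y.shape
(7,)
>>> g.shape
(7, 7)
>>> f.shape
(23, 31)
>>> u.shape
()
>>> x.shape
(7, 23)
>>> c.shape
(37, 23)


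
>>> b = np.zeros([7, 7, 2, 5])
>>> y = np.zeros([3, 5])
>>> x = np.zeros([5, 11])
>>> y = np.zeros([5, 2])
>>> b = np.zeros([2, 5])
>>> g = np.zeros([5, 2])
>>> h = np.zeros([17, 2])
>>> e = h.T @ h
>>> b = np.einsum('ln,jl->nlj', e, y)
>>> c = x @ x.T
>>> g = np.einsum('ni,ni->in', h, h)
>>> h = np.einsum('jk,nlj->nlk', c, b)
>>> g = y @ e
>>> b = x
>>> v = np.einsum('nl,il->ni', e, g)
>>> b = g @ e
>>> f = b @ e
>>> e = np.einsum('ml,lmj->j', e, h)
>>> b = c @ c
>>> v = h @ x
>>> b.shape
(5, 5)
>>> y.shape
(5, 2)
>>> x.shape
(5, 11)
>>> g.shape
(5, 2)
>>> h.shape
(2, 2, 5)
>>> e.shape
(5,)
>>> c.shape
(5, 5)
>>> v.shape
(2, 2, 11)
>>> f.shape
(5, 2)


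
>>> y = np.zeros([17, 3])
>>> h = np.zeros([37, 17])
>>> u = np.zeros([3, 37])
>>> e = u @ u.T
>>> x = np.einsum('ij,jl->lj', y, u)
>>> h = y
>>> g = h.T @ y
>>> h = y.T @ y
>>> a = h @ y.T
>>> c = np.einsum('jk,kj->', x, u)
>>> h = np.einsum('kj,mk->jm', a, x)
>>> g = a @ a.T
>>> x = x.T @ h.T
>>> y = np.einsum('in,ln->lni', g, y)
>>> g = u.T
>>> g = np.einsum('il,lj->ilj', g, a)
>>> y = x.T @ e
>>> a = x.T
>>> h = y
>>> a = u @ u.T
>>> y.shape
(17, 3)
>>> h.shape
(17, 3)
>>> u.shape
(3, 37)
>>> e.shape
(3, 3)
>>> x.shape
(3, 17)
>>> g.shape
(37, 3, 17)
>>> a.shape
(3, 3)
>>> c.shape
()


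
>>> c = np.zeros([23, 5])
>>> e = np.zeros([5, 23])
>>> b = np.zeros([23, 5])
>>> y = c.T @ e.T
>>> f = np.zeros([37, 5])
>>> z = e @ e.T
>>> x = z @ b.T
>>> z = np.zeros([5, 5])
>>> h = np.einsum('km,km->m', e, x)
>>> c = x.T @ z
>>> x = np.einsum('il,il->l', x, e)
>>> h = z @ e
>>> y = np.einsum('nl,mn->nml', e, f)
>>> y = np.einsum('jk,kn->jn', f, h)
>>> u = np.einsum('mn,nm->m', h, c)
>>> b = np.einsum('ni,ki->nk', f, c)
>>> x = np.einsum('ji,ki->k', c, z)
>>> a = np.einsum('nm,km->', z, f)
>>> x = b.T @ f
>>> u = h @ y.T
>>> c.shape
(23, 5)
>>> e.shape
(5, 23)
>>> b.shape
(37, 23)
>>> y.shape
(37, 23)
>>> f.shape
(37, 5)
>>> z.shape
(5, 5)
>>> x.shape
(23, 5)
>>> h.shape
(5, 23)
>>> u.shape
(5, 37)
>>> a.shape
()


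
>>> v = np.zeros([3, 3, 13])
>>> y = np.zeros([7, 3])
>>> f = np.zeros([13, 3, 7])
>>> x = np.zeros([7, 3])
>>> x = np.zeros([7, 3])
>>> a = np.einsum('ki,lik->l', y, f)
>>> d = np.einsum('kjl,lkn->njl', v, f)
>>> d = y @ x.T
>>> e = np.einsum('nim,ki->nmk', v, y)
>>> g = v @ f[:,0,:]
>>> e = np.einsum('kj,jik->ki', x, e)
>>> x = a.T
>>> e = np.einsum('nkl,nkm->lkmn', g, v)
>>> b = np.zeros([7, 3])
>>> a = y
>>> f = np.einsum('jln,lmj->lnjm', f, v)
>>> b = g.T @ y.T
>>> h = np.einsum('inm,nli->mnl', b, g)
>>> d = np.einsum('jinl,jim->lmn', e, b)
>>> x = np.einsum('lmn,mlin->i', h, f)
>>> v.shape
(3, 3, 13)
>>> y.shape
(7, 3)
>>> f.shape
(3, 7, 13, 3)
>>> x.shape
(13,)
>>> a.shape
(7, 3)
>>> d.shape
(3, 7, 13)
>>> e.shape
(7, 3, 13, 3)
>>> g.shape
(3, 3, 7)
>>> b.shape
(7, 3, 7)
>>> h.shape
(7, 3, 3)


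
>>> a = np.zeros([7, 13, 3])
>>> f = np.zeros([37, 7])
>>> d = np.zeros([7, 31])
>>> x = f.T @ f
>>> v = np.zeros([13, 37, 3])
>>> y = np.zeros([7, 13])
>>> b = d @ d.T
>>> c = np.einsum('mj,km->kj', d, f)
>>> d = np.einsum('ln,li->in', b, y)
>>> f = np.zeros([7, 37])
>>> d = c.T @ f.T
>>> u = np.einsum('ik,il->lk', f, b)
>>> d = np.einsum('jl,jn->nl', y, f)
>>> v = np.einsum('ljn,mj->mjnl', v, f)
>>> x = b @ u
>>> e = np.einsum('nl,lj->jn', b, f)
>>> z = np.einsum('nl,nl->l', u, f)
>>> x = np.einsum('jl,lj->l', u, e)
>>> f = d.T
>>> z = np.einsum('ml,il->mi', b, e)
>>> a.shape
(7, 13, 3)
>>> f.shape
(13, 37)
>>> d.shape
(37, 13)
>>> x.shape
(37,)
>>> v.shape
(7, 37, 3, 13)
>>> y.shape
(7, 13)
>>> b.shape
(7, 7)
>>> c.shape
(37, 31)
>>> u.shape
(7, 37)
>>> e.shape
(37, 7)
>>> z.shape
(7, 37)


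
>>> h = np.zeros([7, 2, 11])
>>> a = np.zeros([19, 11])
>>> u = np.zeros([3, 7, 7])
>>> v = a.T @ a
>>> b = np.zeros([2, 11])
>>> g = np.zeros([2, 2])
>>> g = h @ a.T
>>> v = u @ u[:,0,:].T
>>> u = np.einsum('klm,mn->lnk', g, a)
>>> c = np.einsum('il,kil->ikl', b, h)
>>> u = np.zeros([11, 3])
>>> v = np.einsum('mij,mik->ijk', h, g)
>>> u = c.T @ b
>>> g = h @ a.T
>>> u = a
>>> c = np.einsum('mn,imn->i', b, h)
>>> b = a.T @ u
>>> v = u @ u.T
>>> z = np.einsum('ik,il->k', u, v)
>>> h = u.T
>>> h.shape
(11, 19)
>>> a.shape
(19, 11)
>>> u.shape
(19, 11)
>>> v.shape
(19, 19)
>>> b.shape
(11, 11)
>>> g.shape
(7, 2, 19)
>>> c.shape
(7,)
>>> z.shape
(11,)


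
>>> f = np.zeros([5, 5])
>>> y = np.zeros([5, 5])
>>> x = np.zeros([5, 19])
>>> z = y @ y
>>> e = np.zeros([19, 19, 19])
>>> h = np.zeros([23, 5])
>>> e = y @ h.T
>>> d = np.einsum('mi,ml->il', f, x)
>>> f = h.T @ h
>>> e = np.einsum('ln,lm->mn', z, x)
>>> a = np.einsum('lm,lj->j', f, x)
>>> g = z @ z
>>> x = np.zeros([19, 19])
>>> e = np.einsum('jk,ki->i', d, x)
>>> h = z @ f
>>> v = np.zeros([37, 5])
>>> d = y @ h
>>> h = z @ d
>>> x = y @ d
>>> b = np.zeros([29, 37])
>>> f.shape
(5, 5)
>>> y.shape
(5, 5)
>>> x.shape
(5, 5)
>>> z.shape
(5, 5)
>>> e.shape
(19,)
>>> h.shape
(5, 5)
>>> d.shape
(5, 5)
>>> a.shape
(19,)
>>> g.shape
(5, 5)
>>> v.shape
(37, 5)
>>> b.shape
(29, 37)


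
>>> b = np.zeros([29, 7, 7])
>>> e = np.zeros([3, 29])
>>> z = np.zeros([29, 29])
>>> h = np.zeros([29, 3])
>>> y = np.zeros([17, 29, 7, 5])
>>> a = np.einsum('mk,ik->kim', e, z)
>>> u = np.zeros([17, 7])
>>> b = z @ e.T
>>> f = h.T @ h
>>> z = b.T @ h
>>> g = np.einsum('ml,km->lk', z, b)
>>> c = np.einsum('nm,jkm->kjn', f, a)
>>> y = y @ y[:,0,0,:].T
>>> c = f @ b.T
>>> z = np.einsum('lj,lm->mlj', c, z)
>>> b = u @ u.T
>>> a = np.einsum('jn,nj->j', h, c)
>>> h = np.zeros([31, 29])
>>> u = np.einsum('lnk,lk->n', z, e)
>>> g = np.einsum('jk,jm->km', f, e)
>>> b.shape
(17, 17)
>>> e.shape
(3, 29)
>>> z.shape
(3, 3, 29)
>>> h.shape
(31, 29)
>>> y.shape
(17, 29, 7, 17)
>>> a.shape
(29,)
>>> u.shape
(3,)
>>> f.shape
(3, 3)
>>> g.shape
(3, 29)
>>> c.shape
(3, 29)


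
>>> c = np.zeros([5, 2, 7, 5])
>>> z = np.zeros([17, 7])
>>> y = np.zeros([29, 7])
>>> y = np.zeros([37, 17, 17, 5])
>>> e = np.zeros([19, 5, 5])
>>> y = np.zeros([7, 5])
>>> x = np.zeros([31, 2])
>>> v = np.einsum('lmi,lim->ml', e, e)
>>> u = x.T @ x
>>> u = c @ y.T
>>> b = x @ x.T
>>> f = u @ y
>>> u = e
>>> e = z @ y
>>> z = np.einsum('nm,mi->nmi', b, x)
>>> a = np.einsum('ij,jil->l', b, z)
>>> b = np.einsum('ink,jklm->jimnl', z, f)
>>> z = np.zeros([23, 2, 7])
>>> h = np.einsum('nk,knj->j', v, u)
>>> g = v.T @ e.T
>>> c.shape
(5, 2, 7, 5)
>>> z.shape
(23, 2, 7)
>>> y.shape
(7, 5)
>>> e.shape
(17, 5)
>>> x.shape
(31, 2)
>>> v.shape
(5, 19)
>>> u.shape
(19, 5, 5)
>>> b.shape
(5, 31, 5, 31, 7)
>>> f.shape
(5, 2, 7, 5)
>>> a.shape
(2,)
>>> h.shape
(5,)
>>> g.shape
(19, 17)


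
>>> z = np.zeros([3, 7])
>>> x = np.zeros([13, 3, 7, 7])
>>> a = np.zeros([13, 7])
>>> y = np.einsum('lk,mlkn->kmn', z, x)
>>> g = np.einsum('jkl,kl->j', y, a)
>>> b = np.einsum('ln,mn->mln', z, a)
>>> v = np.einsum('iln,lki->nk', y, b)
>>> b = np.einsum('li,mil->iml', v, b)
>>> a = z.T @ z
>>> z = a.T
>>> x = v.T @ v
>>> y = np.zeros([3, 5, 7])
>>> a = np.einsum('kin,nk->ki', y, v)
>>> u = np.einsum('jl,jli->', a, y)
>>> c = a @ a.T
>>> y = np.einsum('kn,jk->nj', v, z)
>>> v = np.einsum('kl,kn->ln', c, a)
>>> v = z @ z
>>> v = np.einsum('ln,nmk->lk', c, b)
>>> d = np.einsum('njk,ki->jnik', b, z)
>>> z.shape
(7, 7)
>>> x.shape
(3, 3)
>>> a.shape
(3, 5)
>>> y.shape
(3, 7)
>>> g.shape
(7,)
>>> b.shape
(3, 13, 7)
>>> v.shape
(3, 7)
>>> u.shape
()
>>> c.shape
(3, 3)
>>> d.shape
(13, 3, 7, 7)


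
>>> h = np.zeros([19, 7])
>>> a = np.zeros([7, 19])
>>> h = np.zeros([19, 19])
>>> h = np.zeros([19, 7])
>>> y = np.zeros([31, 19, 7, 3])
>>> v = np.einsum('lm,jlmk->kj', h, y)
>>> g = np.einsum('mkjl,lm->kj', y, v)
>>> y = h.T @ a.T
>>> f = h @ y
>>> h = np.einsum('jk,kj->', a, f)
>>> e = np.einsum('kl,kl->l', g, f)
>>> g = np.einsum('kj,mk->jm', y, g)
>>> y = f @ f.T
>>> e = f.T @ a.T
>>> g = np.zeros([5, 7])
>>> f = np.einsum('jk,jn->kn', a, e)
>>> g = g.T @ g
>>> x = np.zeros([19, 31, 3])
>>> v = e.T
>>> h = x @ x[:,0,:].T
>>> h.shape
(19, 31, 19)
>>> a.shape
(7, 19)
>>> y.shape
(19, 19)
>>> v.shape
(7, 7)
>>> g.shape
(7, 7)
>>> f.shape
(19, 7)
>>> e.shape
(7, 7)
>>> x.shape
(19, 31, 3)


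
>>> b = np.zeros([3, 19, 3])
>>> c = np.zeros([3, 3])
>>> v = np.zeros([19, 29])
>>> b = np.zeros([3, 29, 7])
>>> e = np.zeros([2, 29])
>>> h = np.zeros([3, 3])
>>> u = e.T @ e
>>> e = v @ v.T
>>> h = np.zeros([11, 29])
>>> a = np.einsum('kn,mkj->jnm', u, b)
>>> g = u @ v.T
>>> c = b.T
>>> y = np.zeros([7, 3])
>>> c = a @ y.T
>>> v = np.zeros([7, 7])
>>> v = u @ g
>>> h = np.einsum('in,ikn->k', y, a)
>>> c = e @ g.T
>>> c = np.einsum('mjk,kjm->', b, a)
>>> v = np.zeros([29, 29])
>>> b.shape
(3, 29, 7)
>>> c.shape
()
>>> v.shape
(29, 29)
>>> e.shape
(19, 19)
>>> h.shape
(29,)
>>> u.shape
(29, 29)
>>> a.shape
(7, 29, 3)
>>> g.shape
(29, 19)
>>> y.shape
(7, 3)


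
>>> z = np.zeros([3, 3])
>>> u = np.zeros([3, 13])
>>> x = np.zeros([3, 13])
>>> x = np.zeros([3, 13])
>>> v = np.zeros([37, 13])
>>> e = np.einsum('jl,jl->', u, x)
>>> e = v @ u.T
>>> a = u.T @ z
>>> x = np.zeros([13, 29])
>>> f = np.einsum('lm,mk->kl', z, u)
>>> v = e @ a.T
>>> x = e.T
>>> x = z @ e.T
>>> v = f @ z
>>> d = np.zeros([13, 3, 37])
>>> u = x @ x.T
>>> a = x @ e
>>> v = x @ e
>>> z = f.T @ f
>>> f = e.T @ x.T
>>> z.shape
(3, 3)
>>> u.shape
(3, 3)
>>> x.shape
(3, 37)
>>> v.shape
(3, 3)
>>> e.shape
(37, 3)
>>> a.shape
(3, 3)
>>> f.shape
(3, 3)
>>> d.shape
(13, 3, 37)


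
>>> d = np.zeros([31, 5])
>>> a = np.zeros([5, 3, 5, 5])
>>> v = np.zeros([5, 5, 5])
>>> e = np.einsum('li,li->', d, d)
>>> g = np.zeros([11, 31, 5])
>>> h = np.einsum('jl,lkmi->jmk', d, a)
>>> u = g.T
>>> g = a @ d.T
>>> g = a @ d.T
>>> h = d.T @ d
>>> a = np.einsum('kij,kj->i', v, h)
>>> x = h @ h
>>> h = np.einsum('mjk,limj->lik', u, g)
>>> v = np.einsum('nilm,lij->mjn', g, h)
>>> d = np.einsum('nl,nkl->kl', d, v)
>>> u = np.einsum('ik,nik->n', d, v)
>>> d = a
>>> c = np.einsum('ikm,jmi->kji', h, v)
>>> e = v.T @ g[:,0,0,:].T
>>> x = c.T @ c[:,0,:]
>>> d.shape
(5,)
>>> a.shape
(5,)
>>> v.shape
(31, 11, 5)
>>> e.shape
(5, 11, 5)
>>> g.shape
(5, 3, 5, 31)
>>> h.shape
(5, 3, 11)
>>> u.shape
(31,)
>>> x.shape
(5, 31, 5)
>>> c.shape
(3, 31, 5)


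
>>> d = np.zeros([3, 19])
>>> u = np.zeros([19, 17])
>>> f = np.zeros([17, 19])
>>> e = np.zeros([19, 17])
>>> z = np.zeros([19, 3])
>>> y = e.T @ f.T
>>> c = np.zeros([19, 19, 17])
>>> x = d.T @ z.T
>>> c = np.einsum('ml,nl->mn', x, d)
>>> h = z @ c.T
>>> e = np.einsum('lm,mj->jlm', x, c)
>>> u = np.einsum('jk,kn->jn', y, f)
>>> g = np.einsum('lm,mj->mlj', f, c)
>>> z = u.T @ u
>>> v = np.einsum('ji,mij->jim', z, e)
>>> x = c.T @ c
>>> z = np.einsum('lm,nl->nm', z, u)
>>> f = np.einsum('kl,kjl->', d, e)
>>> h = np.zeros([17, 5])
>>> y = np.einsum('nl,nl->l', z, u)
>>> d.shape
(3, 19)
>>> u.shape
(17, 19)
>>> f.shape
()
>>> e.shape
(3, 19, 19)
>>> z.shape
(17, 19)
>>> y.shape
(19,)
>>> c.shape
(19, 3)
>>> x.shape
(3, 3)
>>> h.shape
(17, 5)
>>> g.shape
(19, 17, 3)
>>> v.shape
(19, 19, 3)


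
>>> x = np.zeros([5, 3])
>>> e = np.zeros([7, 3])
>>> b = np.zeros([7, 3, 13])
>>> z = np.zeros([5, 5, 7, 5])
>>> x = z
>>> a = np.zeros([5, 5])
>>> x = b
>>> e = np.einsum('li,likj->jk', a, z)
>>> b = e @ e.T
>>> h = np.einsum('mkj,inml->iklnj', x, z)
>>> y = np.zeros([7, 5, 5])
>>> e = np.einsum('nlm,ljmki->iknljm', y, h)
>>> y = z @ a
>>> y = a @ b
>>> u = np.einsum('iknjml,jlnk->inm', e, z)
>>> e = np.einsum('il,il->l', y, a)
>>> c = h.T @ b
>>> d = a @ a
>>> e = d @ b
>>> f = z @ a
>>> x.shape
(7, 3, 13)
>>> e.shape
(5, 5)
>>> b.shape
(5, 5)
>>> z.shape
(5, 5, 7, 5)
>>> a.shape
(5, 5)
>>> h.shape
(5, 3, 5, 5, 13)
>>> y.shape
(5, 5)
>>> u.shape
(13, 7, 3)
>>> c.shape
(13, 5, 5, 3, 5)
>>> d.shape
(5, 5)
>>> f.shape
(5, 5, 7, 5)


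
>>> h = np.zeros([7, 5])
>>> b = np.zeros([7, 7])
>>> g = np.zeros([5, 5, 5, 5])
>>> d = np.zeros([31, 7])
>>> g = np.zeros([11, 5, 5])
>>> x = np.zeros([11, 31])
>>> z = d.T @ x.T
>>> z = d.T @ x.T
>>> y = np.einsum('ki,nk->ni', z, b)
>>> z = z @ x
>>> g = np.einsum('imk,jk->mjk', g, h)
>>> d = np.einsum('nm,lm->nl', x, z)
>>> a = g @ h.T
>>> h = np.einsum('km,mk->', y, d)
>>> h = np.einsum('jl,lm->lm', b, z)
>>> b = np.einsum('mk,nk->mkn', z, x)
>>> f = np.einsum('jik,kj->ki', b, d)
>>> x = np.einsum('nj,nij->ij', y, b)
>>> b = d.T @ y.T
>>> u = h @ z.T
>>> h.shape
(7, 31)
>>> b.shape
(7, 7)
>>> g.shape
(5, 7, 5)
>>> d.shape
(11, 7)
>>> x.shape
(31, 11)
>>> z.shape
(7, 31)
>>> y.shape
(7, 11)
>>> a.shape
(5, 7, 7)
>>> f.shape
(11, 31)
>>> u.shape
(7, 7)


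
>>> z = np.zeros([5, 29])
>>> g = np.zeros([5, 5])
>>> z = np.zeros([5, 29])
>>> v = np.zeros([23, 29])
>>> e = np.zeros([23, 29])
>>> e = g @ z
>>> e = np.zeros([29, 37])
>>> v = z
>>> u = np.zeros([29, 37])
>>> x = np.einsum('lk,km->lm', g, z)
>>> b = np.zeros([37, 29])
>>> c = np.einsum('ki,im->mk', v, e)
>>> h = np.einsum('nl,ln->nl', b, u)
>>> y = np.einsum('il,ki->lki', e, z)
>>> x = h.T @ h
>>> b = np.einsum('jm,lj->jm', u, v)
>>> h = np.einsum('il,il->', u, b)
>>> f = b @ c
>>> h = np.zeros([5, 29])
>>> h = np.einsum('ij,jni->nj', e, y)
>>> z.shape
(5, 29)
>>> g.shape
(5, 5)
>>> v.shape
(5, 29)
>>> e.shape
(29, 37)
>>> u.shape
(29, 37)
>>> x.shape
(29, 29)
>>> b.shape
(29, 37)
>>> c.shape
(37, 5)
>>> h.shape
(5, 37)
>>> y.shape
(37, 5, 29)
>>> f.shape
(29, 5)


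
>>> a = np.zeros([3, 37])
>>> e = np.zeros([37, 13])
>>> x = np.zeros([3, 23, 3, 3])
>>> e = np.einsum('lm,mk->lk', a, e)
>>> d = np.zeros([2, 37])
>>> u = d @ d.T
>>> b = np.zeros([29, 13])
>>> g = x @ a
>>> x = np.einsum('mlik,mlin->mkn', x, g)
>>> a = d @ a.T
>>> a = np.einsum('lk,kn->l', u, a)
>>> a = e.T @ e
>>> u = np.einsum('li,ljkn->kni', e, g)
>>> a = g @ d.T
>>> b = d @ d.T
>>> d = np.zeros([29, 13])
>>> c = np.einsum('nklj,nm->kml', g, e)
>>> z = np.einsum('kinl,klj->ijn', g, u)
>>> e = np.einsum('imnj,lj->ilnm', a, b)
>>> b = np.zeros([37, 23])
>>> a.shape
(3, 23, 3, 2)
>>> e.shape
(3, 2, 3, 23)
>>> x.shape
(3, 3, 37)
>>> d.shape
(29, 13)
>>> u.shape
(3, 37, 13)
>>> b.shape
(37, 23)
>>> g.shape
(3, 23, 3, 37)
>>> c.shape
(23, 13, 3)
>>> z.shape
(23, 13, 3)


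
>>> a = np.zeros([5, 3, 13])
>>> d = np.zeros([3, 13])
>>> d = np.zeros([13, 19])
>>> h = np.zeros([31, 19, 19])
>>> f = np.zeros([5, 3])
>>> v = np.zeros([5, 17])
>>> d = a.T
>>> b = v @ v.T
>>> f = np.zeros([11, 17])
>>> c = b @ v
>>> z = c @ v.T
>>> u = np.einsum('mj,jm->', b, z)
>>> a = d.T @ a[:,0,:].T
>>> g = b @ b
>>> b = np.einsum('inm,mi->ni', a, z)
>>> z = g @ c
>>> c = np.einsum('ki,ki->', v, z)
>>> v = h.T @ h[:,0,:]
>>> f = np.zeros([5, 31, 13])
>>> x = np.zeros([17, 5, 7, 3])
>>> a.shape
(5, 3, 5)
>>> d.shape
(13, 3, 5)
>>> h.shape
(31, 19, 19)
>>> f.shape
(5, 31, 13)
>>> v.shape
(19, 19, 19)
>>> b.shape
(3, 5)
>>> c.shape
()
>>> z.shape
(5, 17)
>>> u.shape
()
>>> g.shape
(5, 5)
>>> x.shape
(17, 5, 7, 3)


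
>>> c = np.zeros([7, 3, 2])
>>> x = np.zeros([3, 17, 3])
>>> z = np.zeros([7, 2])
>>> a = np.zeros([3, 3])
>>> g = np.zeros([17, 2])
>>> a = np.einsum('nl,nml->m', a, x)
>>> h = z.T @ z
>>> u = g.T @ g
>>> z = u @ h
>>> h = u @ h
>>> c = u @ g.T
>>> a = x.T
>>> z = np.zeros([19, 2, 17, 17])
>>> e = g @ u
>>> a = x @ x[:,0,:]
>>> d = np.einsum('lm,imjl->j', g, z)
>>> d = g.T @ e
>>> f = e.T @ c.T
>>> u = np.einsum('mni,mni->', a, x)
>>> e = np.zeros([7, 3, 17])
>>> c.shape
(2, 17)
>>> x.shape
(3, 17, 3)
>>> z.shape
(19, 2, 17, 17)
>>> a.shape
(3, 17, 3)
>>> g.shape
(17, 2)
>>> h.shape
(2, 2)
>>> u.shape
()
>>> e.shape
(7, 3, 17)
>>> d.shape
(2, 2)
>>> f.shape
(2, 2)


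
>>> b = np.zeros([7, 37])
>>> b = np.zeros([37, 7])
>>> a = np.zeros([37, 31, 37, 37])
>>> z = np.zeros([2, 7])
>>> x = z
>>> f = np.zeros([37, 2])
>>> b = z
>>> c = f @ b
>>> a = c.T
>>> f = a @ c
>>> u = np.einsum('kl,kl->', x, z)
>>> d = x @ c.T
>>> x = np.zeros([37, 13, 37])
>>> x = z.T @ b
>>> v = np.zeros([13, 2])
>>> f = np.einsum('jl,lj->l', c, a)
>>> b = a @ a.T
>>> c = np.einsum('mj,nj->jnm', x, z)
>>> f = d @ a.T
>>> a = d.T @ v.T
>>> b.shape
(7, 7)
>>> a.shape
(37, 13)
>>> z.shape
(2, 7)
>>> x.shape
(7, 7)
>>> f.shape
(2, 7)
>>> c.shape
(7, 2, 7)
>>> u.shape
()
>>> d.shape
(2, 37)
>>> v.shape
(13, 2)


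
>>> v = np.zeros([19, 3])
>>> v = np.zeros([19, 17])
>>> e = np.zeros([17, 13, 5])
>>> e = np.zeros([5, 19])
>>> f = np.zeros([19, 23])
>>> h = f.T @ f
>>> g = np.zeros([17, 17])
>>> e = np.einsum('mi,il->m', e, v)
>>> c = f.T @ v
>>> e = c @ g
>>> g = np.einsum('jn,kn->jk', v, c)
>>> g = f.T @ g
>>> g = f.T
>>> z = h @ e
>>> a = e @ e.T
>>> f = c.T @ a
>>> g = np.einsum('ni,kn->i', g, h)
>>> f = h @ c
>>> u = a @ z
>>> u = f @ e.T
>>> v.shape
(19, 17)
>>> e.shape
(23, 17)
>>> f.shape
(23, 17)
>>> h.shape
(23, 23)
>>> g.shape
(19,)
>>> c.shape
(23, 17)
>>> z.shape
(23, 17)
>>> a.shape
(23, 23)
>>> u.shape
(23, 23)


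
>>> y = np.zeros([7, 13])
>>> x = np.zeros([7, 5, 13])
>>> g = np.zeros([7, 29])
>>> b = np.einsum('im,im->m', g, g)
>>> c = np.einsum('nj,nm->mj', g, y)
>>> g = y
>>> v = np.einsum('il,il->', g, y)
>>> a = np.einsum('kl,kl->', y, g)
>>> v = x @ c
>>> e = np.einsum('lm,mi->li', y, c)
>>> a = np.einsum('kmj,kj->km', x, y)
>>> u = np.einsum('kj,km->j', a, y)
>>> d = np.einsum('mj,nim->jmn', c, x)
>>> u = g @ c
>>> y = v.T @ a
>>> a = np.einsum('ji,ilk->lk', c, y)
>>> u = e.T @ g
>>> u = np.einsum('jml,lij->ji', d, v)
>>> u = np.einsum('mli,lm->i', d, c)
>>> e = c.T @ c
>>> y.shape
(29, 5, 5)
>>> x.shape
(7, 5, 13)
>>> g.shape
(7, 13)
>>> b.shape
(29,)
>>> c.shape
(13, 29)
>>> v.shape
(7, 5, 29)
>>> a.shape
(5, 5)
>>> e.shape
(29, 29)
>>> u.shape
(7,)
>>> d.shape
(29, 13, 7)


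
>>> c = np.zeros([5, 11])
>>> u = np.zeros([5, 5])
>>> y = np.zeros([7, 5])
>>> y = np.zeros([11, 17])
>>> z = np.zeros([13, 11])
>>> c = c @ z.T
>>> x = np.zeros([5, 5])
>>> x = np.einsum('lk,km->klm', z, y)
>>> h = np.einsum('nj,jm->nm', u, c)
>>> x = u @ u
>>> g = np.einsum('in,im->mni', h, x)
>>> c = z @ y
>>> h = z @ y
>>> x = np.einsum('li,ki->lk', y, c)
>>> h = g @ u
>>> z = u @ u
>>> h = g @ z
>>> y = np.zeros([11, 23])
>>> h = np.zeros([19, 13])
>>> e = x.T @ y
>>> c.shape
(13, 17)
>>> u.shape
(5, 5)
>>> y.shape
(11, 23)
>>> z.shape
(5, 5)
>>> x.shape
(11, 13)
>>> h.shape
(19, 13)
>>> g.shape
(5, 13, 5)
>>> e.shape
(13, 23)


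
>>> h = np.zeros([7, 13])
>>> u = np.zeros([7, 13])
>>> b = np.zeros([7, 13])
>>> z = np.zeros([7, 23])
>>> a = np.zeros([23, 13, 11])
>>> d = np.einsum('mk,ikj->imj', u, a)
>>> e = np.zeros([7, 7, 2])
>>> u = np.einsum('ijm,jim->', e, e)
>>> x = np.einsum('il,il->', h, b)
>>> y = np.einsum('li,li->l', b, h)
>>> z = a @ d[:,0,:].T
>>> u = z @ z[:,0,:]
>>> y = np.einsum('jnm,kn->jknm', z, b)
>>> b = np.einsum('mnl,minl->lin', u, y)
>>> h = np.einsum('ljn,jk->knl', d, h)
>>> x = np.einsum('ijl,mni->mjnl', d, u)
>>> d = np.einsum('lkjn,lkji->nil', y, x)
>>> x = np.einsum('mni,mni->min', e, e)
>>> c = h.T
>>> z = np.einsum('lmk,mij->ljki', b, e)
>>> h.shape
(13, 11, 23)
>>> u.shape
(23, 13, 23)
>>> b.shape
(23, 7, 13)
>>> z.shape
(23, 2, 13, 7)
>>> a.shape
(23, 13, 11)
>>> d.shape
(23, 11, 23)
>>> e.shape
(7, 7, 2)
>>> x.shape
(7, 2, 7)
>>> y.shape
(23, 7, 13, 23)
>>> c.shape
(23, 11, 13)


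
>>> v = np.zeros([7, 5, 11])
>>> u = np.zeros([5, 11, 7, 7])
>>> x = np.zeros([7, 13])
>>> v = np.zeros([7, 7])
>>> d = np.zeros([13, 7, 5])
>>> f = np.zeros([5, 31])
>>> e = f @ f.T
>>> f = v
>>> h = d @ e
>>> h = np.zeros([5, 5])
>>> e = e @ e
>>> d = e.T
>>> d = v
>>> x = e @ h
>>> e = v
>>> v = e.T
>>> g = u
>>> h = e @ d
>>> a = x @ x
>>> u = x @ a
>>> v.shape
(7, 7)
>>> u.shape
(5, 5)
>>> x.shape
(5, 5)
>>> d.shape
(7, 7)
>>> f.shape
(7, 7)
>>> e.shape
(7, 7)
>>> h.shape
(7, 7)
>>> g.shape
(5, 11, 7, 7)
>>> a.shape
(5, 5)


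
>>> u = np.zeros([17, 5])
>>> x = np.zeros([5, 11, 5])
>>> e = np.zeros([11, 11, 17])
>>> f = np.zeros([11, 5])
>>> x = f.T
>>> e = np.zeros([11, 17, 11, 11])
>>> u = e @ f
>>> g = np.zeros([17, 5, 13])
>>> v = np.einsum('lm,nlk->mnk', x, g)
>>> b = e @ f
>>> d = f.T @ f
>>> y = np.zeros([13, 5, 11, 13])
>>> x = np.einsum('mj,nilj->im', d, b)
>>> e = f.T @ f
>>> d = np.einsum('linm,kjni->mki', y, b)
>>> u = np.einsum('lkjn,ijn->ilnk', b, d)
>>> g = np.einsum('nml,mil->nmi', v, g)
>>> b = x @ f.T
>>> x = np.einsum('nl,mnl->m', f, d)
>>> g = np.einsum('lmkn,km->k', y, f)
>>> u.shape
(13, 11, 5, 17)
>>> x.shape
(13,)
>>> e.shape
(5, 5)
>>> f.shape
(11, 5)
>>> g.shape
(11,)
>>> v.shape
(11, 17, 13)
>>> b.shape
(17, 11)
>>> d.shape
(13, 11, 5)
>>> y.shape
(13, 5, 11, 13)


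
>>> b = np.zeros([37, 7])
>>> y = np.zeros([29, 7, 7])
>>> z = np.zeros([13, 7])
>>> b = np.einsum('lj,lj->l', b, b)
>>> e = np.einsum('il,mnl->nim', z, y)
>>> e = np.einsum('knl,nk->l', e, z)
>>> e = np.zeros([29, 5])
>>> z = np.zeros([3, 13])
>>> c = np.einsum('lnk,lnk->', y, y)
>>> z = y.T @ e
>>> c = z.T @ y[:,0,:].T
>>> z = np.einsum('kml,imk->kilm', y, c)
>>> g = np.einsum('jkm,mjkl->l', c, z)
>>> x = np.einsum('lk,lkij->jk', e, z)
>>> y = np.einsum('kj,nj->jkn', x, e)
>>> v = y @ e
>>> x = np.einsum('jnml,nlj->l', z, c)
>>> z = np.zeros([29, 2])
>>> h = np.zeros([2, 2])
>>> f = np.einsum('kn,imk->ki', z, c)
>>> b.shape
(37,)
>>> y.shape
(5, 7, 29)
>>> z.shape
(29, 2)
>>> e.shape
(29, 5)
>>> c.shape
(5, 7, 29)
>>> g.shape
(7,)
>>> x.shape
(7,)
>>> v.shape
(5, 7, 5)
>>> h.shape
(2, 2)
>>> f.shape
(29, 5)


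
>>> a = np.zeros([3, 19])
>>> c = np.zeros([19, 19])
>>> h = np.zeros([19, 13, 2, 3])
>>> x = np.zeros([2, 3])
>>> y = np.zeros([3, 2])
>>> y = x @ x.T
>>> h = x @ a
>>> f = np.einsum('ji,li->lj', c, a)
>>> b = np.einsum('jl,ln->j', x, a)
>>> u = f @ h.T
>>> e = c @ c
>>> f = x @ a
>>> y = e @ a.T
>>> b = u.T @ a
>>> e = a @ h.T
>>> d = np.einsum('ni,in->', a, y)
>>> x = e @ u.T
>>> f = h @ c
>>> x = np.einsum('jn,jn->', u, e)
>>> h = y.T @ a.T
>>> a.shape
(3, 19)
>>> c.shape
(19, 19)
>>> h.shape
(3, 3)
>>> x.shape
()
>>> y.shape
(19, 3)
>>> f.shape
(2, 19)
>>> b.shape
(2, 19)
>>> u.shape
(3, 2)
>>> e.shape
(3, 2)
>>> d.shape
()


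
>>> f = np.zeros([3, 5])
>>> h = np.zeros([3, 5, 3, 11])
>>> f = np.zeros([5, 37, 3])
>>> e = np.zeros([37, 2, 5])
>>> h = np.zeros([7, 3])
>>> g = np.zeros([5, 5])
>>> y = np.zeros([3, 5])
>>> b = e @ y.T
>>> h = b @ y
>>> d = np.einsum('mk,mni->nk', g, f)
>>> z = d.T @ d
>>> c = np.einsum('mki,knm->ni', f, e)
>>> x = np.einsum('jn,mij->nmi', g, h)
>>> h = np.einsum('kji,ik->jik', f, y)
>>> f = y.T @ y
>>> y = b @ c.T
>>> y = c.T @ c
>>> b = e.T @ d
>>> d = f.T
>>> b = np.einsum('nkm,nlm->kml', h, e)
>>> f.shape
(5, 5)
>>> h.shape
(37, 3, 5)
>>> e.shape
(37, 2, 5)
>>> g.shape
(5, 5)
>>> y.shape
(3, 3)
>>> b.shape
(3, 5, 2)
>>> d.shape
(5, 5)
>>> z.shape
(5, 5)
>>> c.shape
(2, 3)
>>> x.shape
(5, 37, 2)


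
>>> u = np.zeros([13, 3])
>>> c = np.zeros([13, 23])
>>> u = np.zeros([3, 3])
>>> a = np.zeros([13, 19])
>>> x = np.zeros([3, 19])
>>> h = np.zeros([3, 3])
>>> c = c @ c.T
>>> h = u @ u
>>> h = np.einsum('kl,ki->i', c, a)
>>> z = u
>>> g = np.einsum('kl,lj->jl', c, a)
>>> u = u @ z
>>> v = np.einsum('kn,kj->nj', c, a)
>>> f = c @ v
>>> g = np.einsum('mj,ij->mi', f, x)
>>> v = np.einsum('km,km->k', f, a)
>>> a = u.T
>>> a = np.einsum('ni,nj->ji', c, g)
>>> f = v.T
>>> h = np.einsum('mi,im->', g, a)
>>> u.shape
(3, 3)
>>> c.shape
(13, 13)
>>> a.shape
(3, 13)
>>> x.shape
(3, 19)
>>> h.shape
()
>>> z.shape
(3, 3)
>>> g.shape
(13, 3)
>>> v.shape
(13,)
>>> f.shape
(13,)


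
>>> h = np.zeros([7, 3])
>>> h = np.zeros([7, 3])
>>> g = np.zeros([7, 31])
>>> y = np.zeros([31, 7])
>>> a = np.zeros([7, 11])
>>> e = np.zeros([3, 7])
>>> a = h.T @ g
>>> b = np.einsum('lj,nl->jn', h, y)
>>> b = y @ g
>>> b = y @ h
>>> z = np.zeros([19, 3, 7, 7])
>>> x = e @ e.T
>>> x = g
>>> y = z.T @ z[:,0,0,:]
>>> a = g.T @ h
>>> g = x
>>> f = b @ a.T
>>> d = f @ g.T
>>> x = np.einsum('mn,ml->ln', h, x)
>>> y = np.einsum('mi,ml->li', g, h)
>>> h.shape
(7, 3)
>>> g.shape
(7, 31)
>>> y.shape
(3, 31)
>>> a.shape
(31, 3)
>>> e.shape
(3, 7)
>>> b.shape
(31, 3)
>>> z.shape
(19, 3, 7, 7)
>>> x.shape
(31, 3)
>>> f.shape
(31, 31)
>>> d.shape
(31, 7)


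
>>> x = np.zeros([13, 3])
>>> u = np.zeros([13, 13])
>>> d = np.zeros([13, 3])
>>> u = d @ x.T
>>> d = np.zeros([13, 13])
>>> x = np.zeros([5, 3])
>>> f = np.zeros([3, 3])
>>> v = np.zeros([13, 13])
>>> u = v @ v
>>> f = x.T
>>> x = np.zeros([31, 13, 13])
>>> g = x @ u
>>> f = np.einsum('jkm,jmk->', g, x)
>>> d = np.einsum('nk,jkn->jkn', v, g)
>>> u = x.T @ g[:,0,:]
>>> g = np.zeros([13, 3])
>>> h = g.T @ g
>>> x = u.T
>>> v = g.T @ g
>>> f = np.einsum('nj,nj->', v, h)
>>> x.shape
(13, 13, 13)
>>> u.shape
(13, 13, 13)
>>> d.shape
(31, 13, 13)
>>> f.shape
()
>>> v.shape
(3, 3)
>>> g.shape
(13, 3)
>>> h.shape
(3, 3)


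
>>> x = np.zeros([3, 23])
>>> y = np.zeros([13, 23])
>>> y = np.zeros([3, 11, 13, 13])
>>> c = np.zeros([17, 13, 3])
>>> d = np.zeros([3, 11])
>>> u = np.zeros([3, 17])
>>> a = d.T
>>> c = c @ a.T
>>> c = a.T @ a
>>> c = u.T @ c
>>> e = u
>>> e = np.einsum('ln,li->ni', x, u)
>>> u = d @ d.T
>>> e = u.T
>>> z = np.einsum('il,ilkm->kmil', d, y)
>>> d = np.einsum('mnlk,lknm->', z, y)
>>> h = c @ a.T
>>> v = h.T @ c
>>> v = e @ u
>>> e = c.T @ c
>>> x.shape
(3, 23)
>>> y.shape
(3, 11, 13, 13)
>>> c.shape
(17, 3)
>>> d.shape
()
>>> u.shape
(3, 3)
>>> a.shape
(11, 3)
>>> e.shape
(3, 3)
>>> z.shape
(13, 13, 3, 11)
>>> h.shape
(17, 11)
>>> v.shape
(3, 3)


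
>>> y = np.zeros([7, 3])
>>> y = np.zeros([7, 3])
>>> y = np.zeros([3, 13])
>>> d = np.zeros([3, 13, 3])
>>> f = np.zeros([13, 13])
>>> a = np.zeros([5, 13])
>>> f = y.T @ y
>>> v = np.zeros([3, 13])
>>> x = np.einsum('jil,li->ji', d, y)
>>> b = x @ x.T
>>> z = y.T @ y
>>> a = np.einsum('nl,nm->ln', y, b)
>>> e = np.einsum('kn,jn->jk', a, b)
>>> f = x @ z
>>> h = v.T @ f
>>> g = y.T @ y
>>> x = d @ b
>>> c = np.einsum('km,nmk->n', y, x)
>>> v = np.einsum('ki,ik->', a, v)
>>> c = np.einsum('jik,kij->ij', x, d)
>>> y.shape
(3, 13)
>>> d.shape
(3, 13, 3)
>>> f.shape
(3, 13)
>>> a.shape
(13, 3)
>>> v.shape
()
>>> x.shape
(3, 13, 3)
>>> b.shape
(3, 3)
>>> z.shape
(13, 13)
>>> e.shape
(3, 13)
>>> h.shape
(13, 13)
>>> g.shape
(13, 13)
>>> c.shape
(13, 3)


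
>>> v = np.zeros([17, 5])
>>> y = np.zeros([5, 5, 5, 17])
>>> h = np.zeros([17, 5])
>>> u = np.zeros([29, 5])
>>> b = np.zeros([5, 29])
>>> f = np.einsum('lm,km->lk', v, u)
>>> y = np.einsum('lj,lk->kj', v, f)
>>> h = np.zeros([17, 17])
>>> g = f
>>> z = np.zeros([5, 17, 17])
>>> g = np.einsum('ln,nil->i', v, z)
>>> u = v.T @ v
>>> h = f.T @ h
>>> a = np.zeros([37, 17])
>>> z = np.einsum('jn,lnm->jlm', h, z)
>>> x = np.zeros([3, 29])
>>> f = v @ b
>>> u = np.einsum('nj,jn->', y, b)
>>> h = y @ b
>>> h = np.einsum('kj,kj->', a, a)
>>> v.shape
(17, 5)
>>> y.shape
(29, 5)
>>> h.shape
()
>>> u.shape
()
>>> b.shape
(5, 29)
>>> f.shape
(17, 29)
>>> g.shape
(17,)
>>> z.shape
(29, 5, 17)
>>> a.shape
(37, 17)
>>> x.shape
(3, 29)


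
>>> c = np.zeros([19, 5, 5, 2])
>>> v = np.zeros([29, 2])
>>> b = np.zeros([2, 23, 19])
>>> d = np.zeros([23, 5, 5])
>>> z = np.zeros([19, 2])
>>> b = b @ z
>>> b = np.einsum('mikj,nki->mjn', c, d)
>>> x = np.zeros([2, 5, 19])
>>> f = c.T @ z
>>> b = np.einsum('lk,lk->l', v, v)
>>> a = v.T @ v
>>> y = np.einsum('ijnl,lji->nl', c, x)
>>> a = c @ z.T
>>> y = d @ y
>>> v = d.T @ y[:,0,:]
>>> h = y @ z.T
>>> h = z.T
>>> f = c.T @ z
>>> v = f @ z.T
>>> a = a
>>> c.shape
(19, 5, 5, 2)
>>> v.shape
(2, 5, 5, 19)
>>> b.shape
(29,)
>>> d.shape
(23, 5, 5)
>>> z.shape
(19, 2)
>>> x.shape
(2, 5, 19)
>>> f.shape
(2, 5, 5, 2)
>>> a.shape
(19, 5, 5, 19)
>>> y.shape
(23, 5, 2)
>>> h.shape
(2, 19)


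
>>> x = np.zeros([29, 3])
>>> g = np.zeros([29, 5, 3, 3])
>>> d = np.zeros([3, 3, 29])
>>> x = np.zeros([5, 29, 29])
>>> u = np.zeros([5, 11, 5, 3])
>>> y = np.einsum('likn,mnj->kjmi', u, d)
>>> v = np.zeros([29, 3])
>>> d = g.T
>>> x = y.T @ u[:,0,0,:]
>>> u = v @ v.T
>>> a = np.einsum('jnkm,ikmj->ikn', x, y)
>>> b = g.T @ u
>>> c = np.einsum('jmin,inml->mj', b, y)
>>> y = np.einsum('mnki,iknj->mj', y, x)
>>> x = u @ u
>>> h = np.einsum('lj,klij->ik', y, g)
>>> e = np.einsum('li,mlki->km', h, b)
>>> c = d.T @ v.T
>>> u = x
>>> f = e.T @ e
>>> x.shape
(29, 29)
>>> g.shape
(29, 5, 3, 3)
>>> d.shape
(3, 3, 5, 29)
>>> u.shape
(29, 29)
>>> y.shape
(5, 3)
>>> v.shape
(29, 3)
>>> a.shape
(5, 29, 3)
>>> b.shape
(3, 3, 5, 29)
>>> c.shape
(29, 5, 3, 29)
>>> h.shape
(3, 29)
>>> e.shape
(5, 3)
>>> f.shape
(3, 3)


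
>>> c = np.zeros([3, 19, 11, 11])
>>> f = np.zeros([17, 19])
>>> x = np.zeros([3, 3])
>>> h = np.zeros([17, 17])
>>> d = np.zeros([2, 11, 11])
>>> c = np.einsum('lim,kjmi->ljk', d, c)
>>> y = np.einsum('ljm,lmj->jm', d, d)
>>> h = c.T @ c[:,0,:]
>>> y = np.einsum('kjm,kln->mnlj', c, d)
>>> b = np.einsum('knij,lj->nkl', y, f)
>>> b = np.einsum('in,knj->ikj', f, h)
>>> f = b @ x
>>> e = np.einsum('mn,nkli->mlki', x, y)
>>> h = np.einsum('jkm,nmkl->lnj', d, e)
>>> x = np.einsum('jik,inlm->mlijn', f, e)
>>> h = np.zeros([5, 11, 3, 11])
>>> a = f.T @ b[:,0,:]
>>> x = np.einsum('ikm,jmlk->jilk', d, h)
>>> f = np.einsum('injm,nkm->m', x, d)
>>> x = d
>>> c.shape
(2, 19, 3)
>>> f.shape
(11,)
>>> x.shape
(2, 11, 11)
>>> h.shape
(5, 11, 3, 11)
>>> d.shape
(2, 11, 11)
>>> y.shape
(3, 11, 11, 19)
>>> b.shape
(17, 3, 3)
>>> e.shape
(3, 11, 11, 19)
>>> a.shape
(3, 3, 3)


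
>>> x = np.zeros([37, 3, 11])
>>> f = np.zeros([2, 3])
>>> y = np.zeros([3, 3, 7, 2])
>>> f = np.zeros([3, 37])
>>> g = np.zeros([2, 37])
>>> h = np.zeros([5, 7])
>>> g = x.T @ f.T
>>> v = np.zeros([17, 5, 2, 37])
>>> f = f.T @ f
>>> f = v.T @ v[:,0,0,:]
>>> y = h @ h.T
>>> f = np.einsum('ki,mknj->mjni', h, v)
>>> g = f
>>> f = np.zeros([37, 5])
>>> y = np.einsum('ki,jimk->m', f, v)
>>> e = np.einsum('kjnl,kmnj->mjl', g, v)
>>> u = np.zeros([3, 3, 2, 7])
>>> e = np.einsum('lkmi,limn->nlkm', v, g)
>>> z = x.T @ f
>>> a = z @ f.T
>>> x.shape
(37, 3, 11)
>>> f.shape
(37, 5)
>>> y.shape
(2,)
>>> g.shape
(17, 37, 2, 7)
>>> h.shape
(5, 7)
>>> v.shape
(17, 5, 2, 37)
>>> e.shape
(7, 17, 5, 2)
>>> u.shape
(3, 3, 2, 7)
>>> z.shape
(11, 3, 5)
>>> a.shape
(11, 3, 37)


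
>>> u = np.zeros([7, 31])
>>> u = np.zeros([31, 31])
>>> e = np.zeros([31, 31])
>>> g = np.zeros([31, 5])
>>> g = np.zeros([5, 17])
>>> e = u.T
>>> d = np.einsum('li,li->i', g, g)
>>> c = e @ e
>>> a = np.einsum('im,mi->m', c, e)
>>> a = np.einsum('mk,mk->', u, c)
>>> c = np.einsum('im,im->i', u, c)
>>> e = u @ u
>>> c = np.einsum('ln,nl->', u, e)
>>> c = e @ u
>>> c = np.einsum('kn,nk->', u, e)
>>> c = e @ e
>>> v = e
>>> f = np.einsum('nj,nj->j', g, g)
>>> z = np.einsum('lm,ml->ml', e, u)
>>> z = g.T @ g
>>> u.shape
(31, 31)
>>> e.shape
(31, 31)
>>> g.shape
(5, 17)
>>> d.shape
(17,)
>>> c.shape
(31, 31)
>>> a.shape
()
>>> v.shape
(31, 31)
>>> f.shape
(17,)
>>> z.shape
(17, 17)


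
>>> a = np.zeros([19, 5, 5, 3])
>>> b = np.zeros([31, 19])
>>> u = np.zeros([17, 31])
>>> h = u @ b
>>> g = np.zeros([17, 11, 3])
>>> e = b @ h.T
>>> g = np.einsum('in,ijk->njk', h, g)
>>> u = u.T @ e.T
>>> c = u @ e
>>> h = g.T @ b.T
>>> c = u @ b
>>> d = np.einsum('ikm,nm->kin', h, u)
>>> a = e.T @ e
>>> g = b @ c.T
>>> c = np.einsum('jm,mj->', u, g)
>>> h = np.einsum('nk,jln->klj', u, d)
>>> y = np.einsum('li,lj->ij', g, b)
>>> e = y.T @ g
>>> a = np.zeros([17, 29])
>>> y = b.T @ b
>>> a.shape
(17, 29)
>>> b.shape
(31, 19)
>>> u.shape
(31, 31)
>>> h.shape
(31, 3, 11)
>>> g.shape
(31, 31)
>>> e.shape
(19, 31)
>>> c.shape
()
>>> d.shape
(11, 3, 31)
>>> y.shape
(19, 19)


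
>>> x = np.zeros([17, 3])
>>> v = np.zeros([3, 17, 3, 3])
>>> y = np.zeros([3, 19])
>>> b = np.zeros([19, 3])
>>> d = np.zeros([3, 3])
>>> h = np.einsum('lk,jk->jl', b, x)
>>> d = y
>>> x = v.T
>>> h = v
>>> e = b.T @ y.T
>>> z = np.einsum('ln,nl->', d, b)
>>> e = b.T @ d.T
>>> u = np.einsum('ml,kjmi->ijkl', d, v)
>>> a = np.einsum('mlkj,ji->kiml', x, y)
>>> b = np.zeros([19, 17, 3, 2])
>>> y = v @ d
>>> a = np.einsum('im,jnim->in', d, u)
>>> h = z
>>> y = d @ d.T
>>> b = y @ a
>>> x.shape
(3, 3, 17, 3)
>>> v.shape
(3, 17, 3, 3)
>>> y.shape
(3, 3)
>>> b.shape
(3, 17)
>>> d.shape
(3, 19)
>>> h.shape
()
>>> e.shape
(3, 3)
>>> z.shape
()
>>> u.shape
(3, 17, 3, 19)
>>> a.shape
(3, 17)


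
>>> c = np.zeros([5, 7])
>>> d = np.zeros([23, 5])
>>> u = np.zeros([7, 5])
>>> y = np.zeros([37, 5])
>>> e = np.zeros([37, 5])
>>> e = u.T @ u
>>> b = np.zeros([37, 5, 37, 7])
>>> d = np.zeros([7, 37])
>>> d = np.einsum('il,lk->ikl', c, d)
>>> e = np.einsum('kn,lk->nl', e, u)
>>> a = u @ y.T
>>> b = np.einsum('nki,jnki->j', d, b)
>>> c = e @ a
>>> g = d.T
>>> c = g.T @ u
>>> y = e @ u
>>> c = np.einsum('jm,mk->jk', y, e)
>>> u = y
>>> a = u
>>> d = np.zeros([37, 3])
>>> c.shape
(5, 7)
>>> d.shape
(37, 3)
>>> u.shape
(5, 5)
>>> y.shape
(5, 5)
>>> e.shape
(5, 7)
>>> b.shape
(37,)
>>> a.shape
(5, 5)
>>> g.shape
(7, 37, 5)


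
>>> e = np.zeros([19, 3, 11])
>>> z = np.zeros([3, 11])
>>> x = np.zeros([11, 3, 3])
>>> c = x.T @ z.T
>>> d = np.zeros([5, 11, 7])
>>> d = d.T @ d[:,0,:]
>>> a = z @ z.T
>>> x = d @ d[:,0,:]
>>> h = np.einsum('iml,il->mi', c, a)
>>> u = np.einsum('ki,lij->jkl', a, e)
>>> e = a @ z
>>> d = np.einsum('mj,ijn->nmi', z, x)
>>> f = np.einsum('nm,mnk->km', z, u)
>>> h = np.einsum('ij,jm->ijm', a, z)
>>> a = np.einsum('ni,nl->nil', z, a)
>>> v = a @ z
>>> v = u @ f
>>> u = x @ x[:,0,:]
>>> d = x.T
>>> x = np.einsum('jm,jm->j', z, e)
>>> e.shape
(3, 11)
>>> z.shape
(3, 11)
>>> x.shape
(3,)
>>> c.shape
(3, 3, 3)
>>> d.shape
(7, 11, 7)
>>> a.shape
(3, 11, 3)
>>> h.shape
(3, 3, 11)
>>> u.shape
(7, 11, 7)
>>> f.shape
(19, 11)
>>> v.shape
(11, 3, 11)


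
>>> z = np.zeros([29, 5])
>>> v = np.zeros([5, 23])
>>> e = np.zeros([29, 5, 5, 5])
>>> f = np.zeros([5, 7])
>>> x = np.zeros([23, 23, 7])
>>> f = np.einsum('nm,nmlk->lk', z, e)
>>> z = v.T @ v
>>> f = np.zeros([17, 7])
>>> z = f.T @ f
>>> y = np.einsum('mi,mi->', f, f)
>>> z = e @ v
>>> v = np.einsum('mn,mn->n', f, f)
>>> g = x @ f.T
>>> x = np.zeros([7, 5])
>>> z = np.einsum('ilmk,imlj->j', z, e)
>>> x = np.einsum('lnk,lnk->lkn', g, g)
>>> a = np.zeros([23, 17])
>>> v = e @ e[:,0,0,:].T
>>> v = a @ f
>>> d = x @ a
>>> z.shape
(5,)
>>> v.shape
(23, 7)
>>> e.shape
(29, 5, 5, 5)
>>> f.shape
(17, 7)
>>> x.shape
(23, 17, 23)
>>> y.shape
()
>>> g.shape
(23, 23, 17)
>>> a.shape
(23, 17)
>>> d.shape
(23, 17, 17)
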